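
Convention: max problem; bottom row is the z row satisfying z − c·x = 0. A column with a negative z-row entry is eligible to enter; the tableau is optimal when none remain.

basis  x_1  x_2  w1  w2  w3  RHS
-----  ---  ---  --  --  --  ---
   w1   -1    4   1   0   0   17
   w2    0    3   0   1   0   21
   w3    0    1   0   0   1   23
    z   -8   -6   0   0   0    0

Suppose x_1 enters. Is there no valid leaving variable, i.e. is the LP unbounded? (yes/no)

yes

Every constraint-row entry in column x_1 is ≤ 0, so increasing x_1 is unbounded.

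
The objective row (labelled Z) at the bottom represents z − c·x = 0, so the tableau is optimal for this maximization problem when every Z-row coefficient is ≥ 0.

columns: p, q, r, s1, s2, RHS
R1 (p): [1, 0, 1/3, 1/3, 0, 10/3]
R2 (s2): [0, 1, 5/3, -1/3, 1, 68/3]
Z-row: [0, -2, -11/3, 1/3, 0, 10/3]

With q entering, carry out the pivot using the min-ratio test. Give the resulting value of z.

Ratio test on column q — row 1: entry 0 ≤ 0; row 2: (68/3)/1 = 68/3. Minimum is 68/3 at row 2 (s2 leaves); pivot element 1.
Pivot on row 2; the Z-row RHS becomes 10/3 − (-2)·(68/3) = 146/3.

146/3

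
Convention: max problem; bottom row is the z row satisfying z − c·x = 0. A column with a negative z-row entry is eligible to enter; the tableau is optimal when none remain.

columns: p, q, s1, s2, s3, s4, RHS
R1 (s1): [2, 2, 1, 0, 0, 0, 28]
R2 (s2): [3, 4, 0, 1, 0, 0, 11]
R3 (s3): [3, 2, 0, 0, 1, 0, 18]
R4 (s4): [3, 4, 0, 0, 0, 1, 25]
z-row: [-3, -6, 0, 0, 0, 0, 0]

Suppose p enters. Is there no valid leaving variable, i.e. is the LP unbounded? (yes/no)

no

Column p has positive entries in row(s) 1, 2, 3, 4, so the ratio test bounds it — not unbounded.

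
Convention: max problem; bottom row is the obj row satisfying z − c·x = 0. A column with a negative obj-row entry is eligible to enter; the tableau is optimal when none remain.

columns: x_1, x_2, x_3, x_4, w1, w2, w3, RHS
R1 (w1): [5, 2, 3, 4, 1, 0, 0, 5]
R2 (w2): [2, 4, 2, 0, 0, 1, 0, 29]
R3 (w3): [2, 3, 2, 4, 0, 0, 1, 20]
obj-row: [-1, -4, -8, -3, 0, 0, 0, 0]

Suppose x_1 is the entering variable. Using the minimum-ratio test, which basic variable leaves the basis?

w1

Column x_1 entries and ratios — w1: 5/5 = 1; w2: 29/2 = 29/2; w3: 20/2 = 10.
Smallest ratio is 1 in the row of w1, so w1 leaves.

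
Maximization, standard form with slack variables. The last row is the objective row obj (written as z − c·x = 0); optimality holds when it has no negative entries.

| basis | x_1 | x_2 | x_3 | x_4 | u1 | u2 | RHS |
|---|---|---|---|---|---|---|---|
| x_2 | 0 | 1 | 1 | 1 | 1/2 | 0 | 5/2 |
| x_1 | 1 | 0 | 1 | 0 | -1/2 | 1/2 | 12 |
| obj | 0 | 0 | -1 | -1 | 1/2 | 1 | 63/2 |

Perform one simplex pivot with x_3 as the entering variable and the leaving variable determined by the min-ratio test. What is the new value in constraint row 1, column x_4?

Ratio test on column x_3 — row 1: (5/2)/1 = 5/2; row 2: 12/1 = 12. Minimum is 5/2 at row 1 (x_2 leaves); pivot element 1.
Divide row 1 by 1; eliminate column x_3 from the other rows.
In the new row 1, the x_4 entry is the old entry divided by the pivot: 1/1 = 1.

1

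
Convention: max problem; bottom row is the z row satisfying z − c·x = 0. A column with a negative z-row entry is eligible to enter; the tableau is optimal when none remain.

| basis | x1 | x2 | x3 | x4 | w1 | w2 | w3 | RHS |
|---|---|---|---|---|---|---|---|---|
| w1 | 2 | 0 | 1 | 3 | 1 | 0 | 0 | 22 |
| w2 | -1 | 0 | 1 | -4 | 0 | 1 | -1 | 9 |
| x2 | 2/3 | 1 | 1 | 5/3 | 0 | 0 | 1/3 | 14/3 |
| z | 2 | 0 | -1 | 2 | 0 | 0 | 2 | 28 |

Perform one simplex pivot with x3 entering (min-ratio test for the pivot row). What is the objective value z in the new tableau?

Ratio test on column x3 — row 1: 22/1 = 22; row 2: 9/1 = 9; row 3: (14/3)/1 = 14/3. Minimum is 14/3 at row 3 (x2 leaves); pivot element 1.
Pivot on row 3; the z-row RHS becomes 28 − (-1)·(14/3) = 98/3.

98/3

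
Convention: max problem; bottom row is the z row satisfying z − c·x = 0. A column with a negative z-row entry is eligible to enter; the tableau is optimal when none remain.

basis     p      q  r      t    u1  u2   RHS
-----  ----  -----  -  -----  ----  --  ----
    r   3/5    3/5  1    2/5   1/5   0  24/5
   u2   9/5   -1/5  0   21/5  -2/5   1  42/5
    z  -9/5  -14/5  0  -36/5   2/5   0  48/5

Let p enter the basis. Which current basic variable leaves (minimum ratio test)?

Column p entries and ratios — r: (24/5)/(3/5) = 8; u2: (42/5)/(9/5) = 14/3.
Smallest ratio is 14/3 in the row of u2, so u2 leaves.

u2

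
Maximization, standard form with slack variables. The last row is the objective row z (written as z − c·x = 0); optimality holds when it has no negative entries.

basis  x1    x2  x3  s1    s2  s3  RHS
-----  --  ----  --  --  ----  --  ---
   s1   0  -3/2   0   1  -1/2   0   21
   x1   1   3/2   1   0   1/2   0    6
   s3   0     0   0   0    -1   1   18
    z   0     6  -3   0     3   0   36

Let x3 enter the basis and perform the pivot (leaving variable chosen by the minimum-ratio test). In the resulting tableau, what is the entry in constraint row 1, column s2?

Ratio test on column x3 — row 1: entry 0 ≤ 0; row 2: 6/1 = 6; row 3: entry 0 ≤ 0. Minimum is 6 at row 2 (x1 leaves); pivot element 1.
Divide row 2 by 1; eliminate column x3 from the other rows.
Row 1 update in column s2: -1/2 − 0·(1/2) = -1/2.

-1/2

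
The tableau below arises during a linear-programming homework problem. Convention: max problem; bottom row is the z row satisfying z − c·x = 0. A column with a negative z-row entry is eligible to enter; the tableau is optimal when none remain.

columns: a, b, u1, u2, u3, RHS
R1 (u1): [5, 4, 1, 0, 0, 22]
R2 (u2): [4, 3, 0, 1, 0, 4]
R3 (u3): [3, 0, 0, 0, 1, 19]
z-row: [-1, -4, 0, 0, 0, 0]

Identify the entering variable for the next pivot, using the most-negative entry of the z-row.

b

Negative z-row entries: a: -1, b: -4.
The most negative is -4 in column b, so b enters.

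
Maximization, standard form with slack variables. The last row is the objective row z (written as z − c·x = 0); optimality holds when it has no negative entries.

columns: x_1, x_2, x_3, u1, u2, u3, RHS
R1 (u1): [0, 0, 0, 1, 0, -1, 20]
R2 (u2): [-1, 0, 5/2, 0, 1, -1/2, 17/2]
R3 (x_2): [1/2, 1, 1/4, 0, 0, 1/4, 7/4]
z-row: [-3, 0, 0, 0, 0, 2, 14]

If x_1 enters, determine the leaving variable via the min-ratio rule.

Column x_1 entries and ratios — u1: 0 ≤ 0, skip; u2: -1 ≤ 0, skip; x_2: (7/4)/(1/2) = 7/2.
Smallest ratio is 7/2 in the row of x_2, so x_2 leaves.

x_2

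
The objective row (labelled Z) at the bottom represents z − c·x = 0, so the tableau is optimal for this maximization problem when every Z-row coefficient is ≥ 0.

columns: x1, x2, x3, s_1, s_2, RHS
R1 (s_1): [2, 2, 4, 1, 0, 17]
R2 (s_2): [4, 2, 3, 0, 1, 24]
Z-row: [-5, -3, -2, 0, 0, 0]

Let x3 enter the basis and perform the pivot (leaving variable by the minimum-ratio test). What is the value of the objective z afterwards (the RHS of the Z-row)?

17/2

Ratio test on column x3 — row 1: 17/4 = 17/4; row 2: 24/3 = 8. Minimum is 17/4 at row 1 (s_1 leaves); pivot element 4.
Pivot on row 1; the Z-row RHS becomes 0 − (-2)·(17/4) = 17/2.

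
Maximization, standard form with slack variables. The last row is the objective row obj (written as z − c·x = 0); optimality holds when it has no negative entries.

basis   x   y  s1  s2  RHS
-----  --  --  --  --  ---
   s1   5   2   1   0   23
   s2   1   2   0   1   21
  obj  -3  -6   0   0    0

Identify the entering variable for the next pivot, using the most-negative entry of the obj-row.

Negative obj-row entries: x: -3, y: -6.
The most negative is -6 in column y, so y enters.

y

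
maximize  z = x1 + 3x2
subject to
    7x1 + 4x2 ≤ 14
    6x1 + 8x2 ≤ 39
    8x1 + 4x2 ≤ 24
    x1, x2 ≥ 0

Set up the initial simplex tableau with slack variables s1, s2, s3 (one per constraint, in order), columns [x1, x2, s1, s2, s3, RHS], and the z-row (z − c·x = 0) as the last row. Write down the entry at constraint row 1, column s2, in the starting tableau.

0

Slack s2 belongs to constraint 2; its column is the unit vector e_2, so the entry in row 1 is 0.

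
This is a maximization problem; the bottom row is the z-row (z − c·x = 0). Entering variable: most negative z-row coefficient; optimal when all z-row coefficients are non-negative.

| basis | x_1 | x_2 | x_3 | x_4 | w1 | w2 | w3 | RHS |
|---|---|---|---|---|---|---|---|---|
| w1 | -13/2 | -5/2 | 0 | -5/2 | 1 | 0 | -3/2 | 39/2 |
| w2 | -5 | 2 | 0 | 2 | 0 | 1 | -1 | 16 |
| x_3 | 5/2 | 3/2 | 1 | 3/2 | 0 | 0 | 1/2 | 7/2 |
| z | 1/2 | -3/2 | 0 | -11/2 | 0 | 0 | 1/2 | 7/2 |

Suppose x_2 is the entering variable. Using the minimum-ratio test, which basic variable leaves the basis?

Column x_2 entries and ratios — w1: -5/2 ≤ 0, skip; w2: 16/2 = 8; x_3: (7/2)/(3/2) = 7/3.
Smallest ratio is 7/3 in the row of x_3, so x_3 leaves.

x_3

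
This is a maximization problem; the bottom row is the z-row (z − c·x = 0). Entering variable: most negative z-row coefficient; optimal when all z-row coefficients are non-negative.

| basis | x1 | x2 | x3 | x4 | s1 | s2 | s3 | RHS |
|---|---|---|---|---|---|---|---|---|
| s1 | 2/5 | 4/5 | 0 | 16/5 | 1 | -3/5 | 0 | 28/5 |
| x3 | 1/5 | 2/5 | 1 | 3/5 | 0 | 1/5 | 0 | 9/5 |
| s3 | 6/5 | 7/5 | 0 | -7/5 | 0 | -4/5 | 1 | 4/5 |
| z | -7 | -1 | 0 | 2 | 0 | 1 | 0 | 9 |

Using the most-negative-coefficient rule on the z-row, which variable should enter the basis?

Negative z-row entries: x1: -7, x2: -1.
The most negative is -7 in column x1, so x1 enters.

x1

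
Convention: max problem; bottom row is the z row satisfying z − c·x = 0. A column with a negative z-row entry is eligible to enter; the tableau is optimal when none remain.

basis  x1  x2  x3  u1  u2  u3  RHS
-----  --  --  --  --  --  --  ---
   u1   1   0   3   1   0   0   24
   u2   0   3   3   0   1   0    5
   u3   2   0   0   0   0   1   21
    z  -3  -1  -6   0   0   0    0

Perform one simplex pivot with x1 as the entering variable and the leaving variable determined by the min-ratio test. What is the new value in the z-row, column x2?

Ratio test on column x1 — row 1: 24/1 = 24; row 2: entry 0 ≤ 0; row 3: 21/2 = 21/2. Minimum is 21/2 at row 3 (u3 leaves); pivot element 2.
Divide row 3 by 2; eliminate column x1 from the other rows.
z-row update in column x2: -1 − (-3)·0 = -1.

-1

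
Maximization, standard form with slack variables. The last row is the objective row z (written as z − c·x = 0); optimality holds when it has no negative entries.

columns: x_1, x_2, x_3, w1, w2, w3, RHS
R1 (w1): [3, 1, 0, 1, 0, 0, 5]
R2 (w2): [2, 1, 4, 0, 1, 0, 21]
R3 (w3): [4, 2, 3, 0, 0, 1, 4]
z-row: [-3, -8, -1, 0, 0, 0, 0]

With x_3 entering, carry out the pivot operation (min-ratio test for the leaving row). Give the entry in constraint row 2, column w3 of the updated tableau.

Ratio test on column x_3 — row 1: entry 0 ≤ 0; row 2: 21/4 = 21/4; row 3: 4/3 = 4/3. Minimum is 4/3 at row 3 (w3 leaves); pivot element 3.
Divide row 3 by 3; eliminate column x_3 from the other rows.
Row 2 update in column w3: 0 − 4·(1/3) = -4/3.

-4/3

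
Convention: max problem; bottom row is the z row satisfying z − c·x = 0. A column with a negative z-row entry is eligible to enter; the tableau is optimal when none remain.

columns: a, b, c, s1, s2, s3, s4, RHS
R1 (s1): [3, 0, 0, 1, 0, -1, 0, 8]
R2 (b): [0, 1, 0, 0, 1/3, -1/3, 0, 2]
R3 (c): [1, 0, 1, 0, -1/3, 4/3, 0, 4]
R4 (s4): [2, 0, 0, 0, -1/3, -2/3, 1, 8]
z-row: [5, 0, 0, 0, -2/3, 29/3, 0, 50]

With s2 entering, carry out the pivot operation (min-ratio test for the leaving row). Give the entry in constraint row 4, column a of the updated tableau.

Ratio test on column s2 — row 1: entry 0 ≤ 0; row 2: 2/(1/3) = 6; row 3: entry -1/3 ≤ 0; row 4: entry -1/3 ≤ 0. Minimum is 6 at row 2 (b leaves); pivot element 1/3.
Divide row 2 by 1/3; eliminate column s2 from the other rows.
Row 4 update in column a: 2 − (-1/3)·0 = 2.

2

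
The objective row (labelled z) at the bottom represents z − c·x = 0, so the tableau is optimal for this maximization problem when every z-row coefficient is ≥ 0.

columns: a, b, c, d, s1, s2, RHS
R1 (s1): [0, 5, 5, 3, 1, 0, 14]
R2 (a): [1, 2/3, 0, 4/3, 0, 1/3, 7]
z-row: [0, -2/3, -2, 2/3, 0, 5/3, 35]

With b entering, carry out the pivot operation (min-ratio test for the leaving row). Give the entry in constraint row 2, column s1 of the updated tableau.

-2/15

Ratio test on column b — row 1: 14/5 = 14/5; row 2: 7/(2/3) = 21/2. Minimum is 14/5 at row 1 (s1 leaves); pivot element 5.
Divide row 1 by 5; eliminate column b from the other rows.
Row 2 update in column s1: 0 − (2/3)·(1/5) = -2/15.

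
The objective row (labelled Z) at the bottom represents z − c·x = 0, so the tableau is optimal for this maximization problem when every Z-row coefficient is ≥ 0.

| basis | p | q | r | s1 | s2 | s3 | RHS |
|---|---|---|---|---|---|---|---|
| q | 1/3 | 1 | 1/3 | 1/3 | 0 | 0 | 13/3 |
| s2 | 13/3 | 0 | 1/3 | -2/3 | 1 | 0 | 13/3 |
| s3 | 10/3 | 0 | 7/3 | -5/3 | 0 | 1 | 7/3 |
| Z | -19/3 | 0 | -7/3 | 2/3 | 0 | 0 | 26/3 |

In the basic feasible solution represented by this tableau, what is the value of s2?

13/3

s2 is basic (row 2); its value is the RHS of that row, 13/3.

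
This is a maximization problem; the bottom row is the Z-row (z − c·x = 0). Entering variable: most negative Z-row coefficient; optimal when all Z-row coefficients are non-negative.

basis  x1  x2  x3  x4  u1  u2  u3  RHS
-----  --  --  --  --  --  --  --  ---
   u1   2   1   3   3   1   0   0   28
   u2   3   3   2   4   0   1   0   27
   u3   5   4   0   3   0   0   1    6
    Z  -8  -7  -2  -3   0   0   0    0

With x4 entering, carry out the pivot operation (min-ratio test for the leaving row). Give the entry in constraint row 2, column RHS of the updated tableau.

Ratio test on column x4 — row 1: 28/3 = 28/3; row 2: 27/4 = 27/4; row 3: 6/3 = 2. Minimum is 2 at row 3 (u3 leaves); pivot element 3.
Divide row 3 by 3; eliminate column x4 from the other rows.
Row 2 update in column RHS: 27 − 4·2 = 19.

19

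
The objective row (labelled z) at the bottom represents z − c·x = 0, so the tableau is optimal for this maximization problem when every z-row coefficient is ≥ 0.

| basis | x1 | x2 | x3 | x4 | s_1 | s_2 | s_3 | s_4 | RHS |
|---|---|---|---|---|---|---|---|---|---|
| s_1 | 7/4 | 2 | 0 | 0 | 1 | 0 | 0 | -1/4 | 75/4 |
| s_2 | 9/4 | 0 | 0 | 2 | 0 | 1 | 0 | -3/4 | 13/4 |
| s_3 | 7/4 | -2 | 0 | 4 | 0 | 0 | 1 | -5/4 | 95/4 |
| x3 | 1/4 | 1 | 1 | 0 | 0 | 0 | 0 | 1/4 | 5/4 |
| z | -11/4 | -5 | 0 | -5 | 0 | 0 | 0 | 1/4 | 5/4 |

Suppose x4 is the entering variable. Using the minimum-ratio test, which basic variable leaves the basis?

Column x4 entries and ratios — s_1: 0 ≤ 0, skip; s_2: (13/4)/2 = 13/8; s_3: (95/4)/4 = 95/16; x3: 0 ≤ 0, skip.
Smallest ratio is 13/8 in the row of s_2, so s_2 leaves.

s_2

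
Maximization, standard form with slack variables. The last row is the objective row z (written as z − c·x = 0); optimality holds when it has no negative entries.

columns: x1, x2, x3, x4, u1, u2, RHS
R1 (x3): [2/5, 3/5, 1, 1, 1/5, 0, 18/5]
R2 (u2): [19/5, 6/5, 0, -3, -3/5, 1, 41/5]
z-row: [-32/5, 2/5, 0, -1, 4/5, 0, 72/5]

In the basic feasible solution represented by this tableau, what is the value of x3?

18/5

x3 is basic (row 1); its value is the RHS of that row, 18/5.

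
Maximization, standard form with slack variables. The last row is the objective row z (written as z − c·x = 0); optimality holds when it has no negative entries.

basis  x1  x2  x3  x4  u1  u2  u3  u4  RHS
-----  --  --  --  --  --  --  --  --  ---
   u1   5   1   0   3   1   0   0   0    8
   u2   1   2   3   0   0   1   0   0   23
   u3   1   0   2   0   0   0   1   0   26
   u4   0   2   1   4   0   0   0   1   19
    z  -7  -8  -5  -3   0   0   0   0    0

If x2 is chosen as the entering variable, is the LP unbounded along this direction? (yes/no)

no

Column x2 has positive entries in row(s) 1, 2, 4, so the ratio test bounds it — not unbounded.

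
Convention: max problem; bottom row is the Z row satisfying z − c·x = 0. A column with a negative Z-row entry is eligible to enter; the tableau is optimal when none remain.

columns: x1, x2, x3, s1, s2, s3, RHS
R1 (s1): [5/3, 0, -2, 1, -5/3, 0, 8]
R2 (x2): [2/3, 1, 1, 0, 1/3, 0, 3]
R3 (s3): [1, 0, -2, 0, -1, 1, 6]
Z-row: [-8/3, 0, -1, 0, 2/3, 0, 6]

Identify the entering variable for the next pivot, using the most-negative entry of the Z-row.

Negative Z-row entries: x1: -8/3, x3: -1.
The most negative is -8/3 in column x1, so x1 enters.

x1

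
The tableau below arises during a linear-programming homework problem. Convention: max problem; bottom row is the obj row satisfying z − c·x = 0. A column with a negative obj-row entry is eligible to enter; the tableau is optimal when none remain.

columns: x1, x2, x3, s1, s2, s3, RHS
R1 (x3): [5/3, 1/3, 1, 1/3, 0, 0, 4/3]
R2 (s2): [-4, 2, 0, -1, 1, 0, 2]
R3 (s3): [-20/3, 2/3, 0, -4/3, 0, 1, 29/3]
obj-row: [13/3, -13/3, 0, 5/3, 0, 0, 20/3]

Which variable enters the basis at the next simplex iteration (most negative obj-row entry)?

Negative obj-row entries: x2: -13/3.
The most negative is -13/3 in column x2, so x2 enters.

x2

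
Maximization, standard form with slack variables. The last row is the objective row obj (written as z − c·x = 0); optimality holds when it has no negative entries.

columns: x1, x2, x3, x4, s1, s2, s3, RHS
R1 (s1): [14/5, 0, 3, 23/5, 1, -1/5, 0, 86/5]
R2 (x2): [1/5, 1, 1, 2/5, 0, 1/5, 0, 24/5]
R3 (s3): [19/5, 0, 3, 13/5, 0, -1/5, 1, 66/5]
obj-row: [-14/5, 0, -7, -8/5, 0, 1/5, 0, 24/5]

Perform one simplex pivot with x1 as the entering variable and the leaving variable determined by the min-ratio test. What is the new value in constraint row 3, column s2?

-1/19

Ratio test on column x1 — row 1: (86/5)/(14/5) = 43/7; row 2: (24/5)/(1/5) = 24; row 3: (66/5)/(19/5) = 66/19. Minimum is 66/19 at row 3 (s3 leaves); pivot element 19/5.
Divide row 3 by 19/5; eliminate column x1 from the other rows.
In the new row 3, the s2 entry is the old entry divided by the pivot: (-1/5)/(19/5) = -1/19.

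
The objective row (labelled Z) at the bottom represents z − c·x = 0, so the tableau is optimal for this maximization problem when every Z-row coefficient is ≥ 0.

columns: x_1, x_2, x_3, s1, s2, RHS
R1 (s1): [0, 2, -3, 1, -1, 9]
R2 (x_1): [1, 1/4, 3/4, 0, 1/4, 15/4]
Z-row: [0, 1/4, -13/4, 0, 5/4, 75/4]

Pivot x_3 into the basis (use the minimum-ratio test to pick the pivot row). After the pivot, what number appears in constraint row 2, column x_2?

1/3

Ratio test on column x_3 — row 1: entry -3 ≤ 0; row 2: (15/4)/(3/4) = 5. Minimum is 5 at row 2 (x_1 leaves); pivot element 3/4.
Divide row 2 by 3/4; eliminate column x_3 from the other rows.
In the new row 2, the x_2 entry is the old entry divided by the pivot: (1/4)/(3/4) = 1/3.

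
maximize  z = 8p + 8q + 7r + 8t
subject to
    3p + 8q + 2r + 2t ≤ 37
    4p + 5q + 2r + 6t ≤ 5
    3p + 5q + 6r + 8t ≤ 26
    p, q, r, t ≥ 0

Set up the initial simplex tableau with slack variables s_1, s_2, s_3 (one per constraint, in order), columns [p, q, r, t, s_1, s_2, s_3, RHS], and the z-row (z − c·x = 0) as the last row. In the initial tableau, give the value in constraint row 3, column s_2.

Slack s_2 belongs to constraint 2; its column is the unit vector e_2, so the entry in row 3 is 0.

0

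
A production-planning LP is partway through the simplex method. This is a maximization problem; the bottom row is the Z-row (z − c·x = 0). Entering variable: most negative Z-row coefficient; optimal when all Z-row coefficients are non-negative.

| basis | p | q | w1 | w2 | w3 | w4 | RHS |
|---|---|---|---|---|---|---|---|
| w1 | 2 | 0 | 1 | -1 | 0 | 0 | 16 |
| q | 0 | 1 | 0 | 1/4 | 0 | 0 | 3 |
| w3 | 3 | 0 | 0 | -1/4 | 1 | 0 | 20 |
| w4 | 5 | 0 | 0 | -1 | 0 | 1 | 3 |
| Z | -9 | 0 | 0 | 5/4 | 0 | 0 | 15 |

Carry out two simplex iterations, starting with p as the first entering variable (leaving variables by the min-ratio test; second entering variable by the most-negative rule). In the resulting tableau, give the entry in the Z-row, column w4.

Ratio test on column p — row 1: 16/2 = 8; row 2: entry 0 ≤ 0; row 3: 20/3 = 20/3; row 4: 3/5 = 3/5. Minimum is 3/5 at row 4 (w4 leaves); pivot element 5.
Divide row 4 by 5; eliminate column p from the other rows.
Second iteration: most negative Z-row entry is -11/20 in column w2, so w2 enters.
Ratio test on column w2 — row 1: entry -3/5 ≤ 0; row 2: 3/(1/4) = 12; row 3: (91/5)/(7/20) = 52; row 4: entry -1/5 ≤ 0. Minimum is 12 at row 2 (q leaves); pivot element 1/4.
Divide row 2 by 1/4; eliminate column w2 from the other rows.
After both pivots, the entry at the Z-row, column w4 is 9/5.

9/5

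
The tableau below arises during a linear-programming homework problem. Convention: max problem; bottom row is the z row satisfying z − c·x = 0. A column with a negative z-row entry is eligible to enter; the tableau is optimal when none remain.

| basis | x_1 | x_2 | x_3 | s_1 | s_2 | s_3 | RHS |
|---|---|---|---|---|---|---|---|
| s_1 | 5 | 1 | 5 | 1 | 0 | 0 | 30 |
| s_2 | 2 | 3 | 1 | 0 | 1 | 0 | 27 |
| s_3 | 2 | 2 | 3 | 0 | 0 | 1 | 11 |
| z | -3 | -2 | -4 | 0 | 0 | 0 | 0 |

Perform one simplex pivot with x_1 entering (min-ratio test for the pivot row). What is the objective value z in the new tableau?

33/2

Ratio test on column x_1 — row 1: 30/5 = 6; row 2: 27/2 = 27/2; row 3: 11/2 = 11/2. Minimum is 11/2 at row 3 (s_3 leaves); pivot element 2.
Pivot on row 3; the z-row RHS becomes 0 − (-3)·(11/2) = 33/2.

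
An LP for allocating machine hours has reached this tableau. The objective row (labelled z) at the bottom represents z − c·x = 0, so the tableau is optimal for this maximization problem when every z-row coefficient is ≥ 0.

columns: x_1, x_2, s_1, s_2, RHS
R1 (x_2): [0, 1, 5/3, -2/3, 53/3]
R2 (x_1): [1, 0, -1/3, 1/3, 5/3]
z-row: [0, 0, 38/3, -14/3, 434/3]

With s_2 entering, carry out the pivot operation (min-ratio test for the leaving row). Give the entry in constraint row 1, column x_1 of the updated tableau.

2

Ratio test on column s_2 — row 1: entry -2/3 ≤ 0; row 2: (5/3)/(1/3) = 5. Minimum is 5 at row 2 (x_1 leaves); pivot element 1/3.
Divide row 2 by 1/3; eliminate column s_2 from the other rows.
Row 1 update in column x_1: 0 − (-2/3)·3 = 2.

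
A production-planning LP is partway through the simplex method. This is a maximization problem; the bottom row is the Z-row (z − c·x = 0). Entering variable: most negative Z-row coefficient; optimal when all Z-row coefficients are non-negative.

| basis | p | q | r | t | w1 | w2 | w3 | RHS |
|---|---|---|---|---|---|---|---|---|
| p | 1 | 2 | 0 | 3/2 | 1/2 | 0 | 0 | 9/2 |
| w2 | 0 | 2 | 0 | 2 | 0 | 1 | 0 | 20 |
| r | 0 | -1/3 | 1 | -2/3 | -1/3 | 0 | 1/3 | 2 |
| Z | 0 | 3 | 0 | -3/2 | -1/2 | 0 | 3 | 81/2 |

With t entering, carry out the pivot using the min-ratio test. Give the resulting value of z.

45

Ratio test on column t — row 1: (9/2)/(3/2) = 3; row 2: 20/2 = 10; row 3: entry -2/3 ≤ 0. Minimum is 3 at row 1 (p leaves); pivot element 3/2.
Pivot on row 1; the Z-row RHS becomes 81/2 − (-3/2)·3 = 45.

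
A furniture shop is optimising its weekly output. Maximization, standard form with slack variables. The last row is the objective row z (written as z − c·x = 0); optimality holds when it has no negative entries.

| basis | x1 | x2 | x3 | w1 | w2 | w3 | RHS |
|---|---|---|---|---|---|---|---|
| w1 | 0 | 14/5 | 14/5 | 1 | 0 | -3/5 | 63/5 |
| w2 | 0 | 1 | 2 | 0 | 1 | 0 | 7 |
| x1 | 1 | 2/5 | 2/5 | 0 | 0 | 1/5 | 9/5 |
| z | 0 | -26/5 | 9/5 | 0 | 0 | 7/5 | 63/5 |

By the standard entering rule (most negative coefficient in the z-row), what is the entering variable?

Negative z-row entries: x2: -26/5.
The most negative is -26/5 in column x2, so x2 enters.

x2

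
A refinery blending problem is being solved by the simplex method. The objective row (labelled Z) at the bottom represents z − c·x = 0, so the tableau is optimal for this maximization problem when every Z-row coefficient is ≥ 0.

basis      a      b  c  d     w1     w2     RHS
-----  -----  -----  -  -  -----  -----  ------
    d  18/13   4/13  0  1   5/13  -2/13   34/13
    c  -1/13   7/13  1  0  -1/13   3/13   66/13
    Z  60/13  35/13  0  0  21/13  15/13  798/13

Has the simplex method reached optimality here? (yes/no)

Every Z-row coefficient is ≥ 0, so the tableau is optimal.

yes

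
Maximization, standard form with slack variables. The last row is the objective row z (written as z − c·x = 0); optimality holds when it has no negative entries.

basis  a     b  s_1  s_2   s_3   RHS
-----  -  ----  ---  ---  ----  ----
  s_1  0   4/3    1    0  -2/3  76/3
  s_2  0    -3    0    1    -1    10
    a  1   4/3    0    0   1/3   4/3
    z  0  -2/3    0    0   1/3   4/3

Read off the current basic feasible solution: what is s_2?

10

s_2 is basic (row 2); its value is the RHS of that row, 10.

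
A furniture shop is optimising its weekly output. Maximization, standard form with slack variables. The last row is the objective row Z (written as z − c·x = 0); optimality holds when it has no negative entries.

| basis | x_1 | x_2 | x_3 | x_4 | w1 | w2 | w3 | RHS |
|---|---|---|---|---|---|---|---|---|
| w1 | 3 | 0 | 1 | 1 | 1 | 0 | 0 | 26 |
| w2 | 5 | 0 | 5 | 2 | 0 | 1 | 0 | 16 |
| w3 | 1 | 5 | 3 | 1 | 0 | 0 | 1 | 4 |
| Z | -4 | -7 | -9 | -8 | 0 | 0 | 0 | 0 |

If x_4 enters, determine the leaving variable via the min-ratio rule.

Column x_4 entries and ratios — w1: 26/1 = 26; w2: 16/2 = 8; w3: 4/1 = 4.
Smallest ratio is 4 in the row of w3, so w3 leaves.

w3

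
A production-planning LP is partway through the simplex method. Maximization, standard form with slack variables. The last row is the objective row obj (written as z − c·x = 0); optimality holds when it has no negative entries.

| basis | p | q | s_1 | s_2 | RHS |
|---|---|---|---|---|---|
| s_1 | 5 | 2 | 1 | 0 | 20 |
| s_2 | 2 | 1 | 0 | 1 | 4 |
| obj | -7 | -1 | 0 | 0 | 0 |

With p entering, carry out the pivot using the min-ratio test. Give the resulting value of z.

14

Ratio test on column p — row 1: 20/5 = 4; row 2: 4/2 = 2. Minimum is 2 at row 2 (s_2 leaves); pivot element 2.
Pivot on row 2; the obj-row RHS becomes 0 − (-7)·2 = 14.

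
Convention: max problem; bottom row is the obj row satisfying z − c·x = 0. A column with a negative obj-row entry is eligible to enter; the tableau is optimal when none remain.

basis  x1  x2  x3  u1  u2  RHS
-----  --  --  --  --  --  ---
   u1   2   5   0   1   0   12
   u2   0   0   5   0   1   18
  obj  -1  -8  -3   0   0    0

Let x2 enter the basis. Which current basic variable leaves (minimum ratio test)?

u1

Column x2 entries and ratios — u1: 12/5 = 12/5; u2: 0 ≤ 0, skip.
Smallest ratio is 12/5 in the row of u1, so u1 leaves.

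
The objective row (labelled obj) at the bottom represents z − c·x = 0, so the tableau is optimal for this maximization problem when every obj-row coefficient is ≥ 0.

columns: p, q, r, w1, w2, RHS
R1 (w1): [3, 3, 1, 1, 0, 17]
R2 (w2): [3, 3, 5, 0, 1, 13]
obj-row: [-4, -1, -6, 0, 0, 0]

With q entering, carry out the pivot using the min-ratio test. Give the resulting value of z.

13/3

Ratio test on column q — row 1: 17/3 = 17/3; row 2: 13/3 = 13/3. Minimum is 13/3 at row 2 (w2 leaves); pivot element 3.
Pivot on row 2; the obj-row RHS becomes 0 − (-1)·(13/3) = 13/3.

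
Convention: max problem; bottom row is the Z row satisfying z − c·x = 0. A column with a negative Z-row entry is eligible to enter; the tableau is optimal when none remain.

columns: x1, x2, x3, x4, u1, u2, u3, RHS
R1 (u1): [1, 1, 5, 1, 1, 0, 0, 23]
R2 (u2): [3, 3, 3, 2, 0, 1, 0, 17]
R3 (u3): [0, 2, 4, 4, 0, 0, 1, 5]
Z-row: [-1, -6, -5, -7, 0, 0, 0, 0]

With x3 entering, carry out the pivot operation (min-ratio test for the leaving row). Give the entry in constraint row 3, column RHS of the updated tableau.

5/4

Ratio test on column x3 — row 1: 23/5 = 23/5; row 2: 17/3 = 17/3; row 3: 5/4 = 5/4. Minimum is 5/4 at row 3 (u3 leaves); pivot element 4.
Divide row 3 by 4; eliminate column x3 from the other rows.
In the new row 3, the RHS entry is the old entry divided by the pivot: 5/4 = 5/4.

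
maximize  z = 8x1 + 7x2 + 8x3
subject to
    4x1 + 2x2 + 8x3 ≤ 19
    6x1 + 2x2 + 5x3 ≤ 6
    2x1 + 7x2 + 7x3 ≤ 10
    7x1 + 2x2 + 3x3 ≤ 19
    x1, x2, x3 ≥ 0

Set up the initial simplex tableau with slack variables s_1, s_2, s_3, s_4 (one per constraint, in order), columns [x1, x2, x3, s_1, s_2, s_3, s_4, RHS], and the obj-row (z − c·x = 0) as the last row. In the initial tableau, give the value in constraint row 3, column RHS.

10

The RHS of constraint 3 is b_3 = 10.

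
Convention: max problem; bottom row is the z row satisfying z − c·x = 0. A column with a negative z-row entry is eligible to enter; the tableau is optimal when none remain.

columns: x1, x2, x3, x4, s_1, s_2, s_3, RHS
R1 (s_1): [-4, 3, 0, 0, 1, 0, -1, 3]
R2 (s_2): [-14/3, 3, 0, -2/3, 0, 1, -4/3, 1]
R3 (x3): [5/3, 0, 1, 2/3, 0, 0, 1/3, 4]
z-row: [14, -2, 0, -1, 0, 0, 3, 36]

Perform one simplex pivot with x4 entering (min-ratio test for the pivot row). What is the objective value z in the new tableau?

42

Ratio test on column x4 — row 1: entry 0 ≤ 0; row 2: entry -2/3 ≤ 0; row 3: 4/(2/3) = 6. Minimum is 6 at row 3 (x3 leaves); pivot element 2/3.
Pivot on row 3; the z-row RHS becomes 36 − (-1)·6 = 42.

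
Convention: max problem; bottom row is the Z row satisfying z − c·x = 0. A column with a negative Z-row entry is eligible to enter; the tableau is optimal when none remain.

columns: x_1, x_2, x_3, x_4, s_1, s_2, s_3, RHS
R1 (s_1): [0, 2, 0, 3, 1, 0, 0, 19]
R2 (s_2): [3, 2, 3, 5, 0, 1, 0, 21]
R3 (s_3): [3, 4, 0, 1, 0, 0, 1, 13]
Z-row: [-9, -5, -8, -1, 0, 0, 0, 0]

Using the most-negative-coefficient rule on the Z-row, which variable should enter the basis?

Negative Z-row entries: x_1: -9, x_2: -5, x_3: -8, x_4: -1.
The most negative is -9 in column x_1, so x_1 enters.

x_1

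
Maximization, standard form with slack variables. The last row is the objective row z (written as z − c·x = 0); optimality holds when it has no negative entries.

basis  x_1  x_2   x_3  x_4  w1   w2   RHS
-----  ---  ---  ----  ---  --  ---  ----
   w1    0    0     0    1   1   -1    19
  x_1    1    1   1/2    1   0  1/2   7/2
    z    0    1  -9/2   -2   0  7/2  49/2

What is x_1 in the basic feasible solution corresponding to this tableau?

x_1 is basic (row 2); its value is the RHS of that row, 7/2.

7/2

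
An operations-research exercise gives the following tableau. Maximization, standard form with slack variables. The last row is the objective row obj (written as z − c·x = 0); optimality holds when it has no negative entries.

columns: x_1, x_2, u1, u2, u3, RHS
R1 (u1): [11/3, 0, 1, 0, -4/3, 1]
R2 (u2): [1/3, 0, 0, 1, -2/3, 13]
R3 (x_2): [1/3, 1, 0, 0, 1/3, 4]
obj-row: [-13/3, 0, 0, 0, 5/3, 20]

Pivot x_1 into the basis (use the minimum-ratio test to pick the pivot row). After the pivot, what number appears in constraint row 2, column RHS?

Ratio test on column x_1 — row 1: 1/(11/3) = 3/11; row 2: 13/(1/3) = 39; row 3: 4/(1/3) = 12. Minimum is 3/11 at row 1 (u1 leaves); pivot element 11/3.
Divide row 1 by 11/3; eliminate column x_1 from the other rows.
Row 2 update in column RHS: 13 − (1/3)·(3/11) = 142/11.

142/11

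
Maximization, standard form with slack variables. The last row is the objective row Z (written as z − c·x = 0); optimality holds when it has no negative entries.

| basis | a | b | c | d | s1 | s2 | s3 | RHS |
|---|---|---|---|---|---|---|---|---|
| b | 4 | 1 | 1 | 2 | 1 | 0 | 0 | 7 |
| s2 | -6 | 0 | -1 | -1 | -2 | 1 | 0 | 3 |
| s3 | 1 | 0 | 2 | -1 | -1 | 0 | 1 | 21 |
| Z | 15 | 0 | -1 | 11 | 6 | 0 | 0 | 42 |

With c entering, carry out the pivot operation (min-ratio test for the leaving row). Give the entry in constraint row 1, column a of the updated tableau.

4

Ratio test on column c — row 1: 7/1 = 7; row 2: entry -1 ≤ 0; row 3: 21/2 = 21/2. Minimum is 7 at row 1 (b leaves); pivot element 1.
Divide row 1 by 1; eliminate column c from the other rows.
In the new row 1, the a entry is the old entry divided by the pivot: 4/1 = 4.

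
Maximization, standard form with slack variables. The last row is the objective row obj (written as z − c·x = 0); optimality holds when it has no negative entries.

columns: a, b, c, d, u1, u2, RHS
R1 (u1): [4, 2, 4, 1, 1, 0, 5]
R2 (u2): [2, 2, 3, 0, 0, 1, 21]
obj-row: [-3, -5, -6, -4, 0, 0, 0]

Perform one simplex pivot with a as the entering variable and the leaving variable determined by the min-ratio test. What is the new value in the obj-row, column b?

Ratio test on column a — row 1: 5/4 = 5/4; row 2: 21/2 = 21/2. Minimum is 5/4 at row 1 (u1 leaves); pivot element 4.
Divide row 1 by 4; eliminate column a from the other rows.
obj-row update in column b: -5 − (-3)·(1/2) = -7/2.

-7/2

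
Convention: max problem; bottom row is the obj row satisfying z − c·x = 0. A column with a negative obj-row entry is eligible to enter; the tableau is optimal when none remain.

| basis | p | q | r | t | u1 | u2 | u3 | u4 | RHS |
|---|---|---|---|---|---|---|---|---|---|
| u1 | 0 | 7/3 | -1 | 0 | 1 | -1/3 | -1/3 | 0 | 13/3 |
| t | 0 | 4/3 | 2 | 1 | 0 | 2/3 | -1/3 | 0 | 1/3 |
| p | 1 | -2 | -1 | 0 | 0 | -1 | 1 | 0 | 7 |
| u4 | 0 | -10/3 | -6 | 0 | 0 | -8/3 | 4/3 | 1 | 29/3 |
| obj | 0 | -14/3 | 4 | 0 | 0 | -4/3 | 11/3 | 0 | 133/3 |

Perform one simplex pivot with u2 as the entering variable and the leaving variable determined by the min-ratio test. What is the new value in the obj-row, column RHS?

Ratio test on column u2 — row 1: entry -1/3 ≤ 0; row 2: (1/3)/(2/3) = 1/2; row 3: entry -1 ≤ 0; row 4: entry -8/3 ≤ 0. Minimum is 1/2 at row 2 (t leaves); pivot element 2/3.
Divide row 2 by 2/3; eliminate column u2 from the other rows.
obj-row update in column RHS: 133/3 − (-4/3)·(1/2) = 45.

45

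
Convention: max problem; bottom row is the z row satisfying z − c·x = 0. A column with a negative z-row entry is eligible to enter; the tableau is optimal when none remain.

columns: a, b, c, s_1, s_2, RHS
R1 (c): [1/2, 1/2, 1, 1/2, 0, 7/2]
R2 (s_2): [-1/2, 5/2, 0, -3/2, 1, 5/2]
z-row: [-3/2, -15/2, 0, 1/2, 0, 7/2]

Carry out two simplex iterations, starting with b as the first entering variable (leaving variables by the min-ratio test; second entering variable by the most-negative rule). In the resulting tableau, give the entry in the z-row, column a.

Ratio test on column b — row 1: (7/2)/(1/2) = 7; row 2: (5/2)/(5/2) = 1. Minimum is 1 at row 2 (s_2 leaves); pivot element 5/2.
Divide row 2 by 5/2; eliminate column b from the other rows.
Second iteration: most negative z-row entry is -4 in column s_1, so s_1 enters.
Ratio test on column s_1 — row 1: 3/(4/5) = 15/4; row 2: entry -3/5 ≤ 0. Minimum is 15/4 at row 1 (c leaves); pivot element 4/5.
Divide row 1 by 4/5; eliminate column s_1 from the other rows.
After both pivots, the entry at the z-row, column a is 0.

0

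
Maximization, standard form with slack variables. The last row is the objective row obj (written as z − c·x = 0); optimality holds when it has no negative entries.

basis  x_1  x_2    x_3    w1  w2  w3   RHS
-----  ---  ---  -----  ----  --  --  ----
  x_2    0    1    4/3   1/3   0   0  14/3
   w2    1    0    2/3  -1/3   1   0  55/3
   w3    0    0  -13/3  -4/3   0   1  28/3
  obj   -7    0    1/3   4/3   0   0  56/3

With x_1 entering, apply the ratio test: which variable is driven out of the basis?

w2

Column x_1 entries and ratios — x_2: 0 ≤ 0, skip; w2: (55/3)/1 = 55/3; w3: 0 ≤ 0, skip.
Smallest ratio is 55/3 in the row of w2, so w2 leaves.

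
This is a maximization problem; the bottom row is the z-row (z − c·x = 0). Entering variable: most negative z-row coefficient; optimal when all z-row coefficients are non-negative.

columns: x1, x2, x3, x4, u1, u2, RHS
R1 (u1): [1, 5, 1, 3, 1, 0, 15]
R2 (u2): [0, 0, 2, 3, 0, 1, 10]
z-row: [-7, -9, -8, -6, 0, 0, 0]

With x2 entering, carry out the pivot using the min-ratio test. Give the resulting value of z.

Ratio test on column x2 — row 1: 15/5 = 3; row 2: entry 0 ≤ 0. Minimum is 3 at row 1 (u1 leaves); pivot element 5.
Pivot on row 1; the z-row RHS becomes 0 − (-9)·3 = 27.

27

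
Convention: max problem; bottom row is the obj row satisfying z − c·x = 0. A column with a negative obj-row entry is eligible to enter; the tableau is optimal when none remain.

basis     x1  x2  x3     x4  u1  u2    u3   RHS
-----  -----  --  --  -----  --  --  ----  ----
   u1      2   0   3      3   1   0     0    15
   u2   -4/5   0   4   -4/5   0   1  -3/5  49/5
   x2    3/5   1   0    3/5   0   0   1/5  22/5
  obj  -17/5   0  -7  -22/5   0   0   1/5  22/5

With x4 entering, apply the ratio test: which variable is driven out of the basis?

u1

Column x4 entries and ratios — u1: 15/3 = 5; u2: -4/5 ≤ 0, skip; x2: (22/5)/(3/5) = 22/3.
Smallest ratio is 5 in the row of u1, so u1 leaves.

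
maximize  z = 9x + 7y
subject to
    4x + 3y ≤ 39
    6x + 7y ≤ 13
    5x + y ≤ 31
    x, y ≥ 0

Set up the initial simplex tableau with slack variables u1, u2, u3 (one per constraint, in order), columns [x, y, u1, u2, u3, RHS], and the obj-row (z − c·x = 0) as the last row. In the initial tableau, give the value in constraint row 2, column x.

6

Constraint 2 has coefficient 6 on x.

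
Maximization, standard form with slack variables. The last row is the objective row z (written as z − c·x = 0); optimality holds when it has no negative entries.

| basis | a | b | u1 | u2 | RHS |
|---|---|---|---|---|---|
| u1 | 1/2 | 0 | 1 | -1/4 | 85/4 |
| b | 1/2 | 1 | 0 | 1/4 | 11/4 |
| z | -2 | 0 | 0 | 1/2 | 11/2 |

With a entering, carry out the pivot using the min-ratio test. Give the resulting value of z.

Ratio test on column a — row 1: (85/4)/(1/2) = 85/2; row 2: (11/4)/(1/2) = 11/2. Minimum is 11/2 at row 2 (b leaves); pivot element 1/2.
Pivot on row 2; the z-row RHS becomes 11/2 − (-2)·(11/2) = 33/2.

33/2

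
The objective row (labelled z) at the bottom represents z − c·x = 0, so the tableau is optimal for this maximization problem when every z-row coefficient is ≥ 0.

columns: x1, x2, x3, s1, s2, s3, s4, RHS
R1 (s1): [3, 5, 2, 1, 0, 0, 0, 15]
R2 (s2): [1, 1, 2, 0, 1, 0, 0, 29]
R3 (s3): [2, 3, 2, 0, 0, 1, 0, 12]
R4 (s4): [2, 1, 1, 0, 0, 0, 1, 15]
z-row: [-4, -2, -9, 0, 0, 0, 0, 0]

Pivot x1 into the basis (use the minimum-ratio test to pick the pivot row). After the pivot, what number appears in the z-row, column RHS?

Ratio test on column x1 — row 1: 15/3 = 5; row 2: 29/1 = 29; row 3: 12/2 = 6; row 4: 15/2 = 15/2. Minimum is 5 at row 1 (s1 leaves); pivot element 3.
Divide row 1 by 3; eliminate column x1 from the other rows.
z-row update in column RHS: 0 − (-4)·5 = 20.

20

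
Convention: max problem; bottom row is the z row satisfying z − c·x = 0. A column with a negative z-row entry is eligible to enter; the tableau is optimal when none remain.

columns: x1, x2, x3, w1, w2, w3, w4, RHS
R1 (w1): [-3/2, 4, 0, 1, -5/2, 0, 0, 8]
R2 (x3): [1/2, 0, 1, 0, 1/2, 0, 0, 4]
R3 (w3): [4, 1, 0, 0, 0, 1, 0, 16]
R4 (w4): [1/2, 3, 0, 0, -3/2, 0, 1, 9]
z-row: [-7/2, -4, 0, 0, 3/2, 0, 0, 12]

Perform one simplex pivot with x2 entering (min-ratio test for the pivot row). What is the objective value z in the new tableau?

Ratio test on column x2 — row 1: 8/4 = 2; row 2: entry 0 ≤ 0; row 3: 16/1 = 16; row 4: 9/3 = 3. Minimum is 2 at row 1 (w1 leaves); pivot element 4.
Pivot on row 1; the z-row RHS becomes 12 − (-4)·2 = 20.

20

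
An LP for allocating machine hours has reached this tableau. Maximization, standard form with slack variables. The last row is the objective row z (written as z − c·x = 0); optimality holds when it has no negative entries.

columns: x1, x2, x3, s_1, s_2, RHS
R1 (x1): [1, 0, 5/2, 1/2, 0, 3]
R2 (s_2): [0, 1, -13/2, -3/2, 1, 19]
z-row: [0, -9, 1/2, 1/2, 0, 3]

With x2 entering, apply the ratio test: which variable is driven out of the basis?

Column x2 entries and ratios — x1: 0 ≤ 0, skip; s_2: 19/1 = 19.
Smallest ratio is 19 in the row of s_2, so s_2 leaves.

s_2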